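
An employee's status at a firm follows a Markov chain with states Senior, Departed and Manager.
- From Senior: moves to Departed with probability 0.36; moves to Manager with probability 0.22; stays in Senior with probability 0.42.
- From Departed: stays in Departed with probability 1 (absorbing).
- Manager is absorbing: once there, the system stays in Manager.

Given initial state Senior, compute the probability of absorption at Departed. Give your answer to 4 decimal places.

0.6207

Let h(s) be the probability of absorption at Departed starting from transient state s. Then h(Departed) = 1 and h(Manager) = 0. By first-step analysis:
h(Senior) = 0.42·h(Senior) + 0.36·1 + 0.22·0
Solving: h(Senior) = 0.6207.
Starting from Senior, the probability is 0.6207.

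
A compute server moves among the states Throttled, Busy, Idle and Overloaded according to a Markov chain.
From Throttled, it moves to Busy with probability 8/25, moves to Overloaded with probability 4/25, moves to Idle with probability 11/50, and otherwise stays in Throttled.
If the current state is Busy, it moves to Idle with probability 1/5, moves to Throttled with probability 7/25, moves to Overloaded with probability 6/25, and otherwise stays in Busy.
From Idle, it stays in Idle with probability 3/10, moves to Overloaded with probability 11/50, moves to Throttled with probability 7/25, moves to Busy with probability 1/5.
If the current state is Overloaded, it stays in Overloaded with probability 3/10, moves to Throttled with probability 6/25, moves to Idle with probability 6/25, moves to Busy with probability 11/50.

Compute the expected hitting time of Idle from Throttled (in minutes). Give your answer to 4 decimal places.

4.5764

Let t(s) be the expected number of minutes to first reach Idle from state s, with t(Idle) = 0. Conditioning on the first minute:
t(Throttled) = 1 + 0.3·t(Throttled) + 0.32·t(Busy) + 0.16·t(Overloaded)
t(Busy) = 1 + 0.28·t(Throttled) + 0.28·t(Busy) + 0.24·t(Overloaded)
t(Overloaded) = 1 + 0.24·t(Throttled) + 0.22·t(Busy) + 0.3·t(Overloaded)
Solving: t(Throttled) = 4.5764, t(Busy) = 4.6556, t(Overloaded) = 4.4608.
Expected minutes from Throttled to Idle: 4.5764.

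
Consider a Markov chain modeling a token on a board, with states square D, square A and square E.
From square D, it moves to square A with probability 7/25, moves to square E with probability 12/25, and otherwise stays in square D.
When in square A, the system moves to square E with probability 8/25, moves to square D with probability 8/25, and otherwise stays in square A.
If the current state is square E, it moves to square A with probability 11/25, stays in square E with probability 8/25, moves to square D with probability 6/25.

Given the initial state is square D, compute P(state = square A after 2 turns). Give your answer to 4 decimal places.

0.3792

Sum over the intermediate state after 1 turn:
P = P(square D→square D)·P(square D→square A) + P(square D→square A)·P(square A→square A) + P(square D→square E)·P(square E→square A)
  = 0.24×0.28 + 0.28×0.36 + 0.48×0.44
  = 0.0672 + 0.1008 + 0.2112 = 0.3792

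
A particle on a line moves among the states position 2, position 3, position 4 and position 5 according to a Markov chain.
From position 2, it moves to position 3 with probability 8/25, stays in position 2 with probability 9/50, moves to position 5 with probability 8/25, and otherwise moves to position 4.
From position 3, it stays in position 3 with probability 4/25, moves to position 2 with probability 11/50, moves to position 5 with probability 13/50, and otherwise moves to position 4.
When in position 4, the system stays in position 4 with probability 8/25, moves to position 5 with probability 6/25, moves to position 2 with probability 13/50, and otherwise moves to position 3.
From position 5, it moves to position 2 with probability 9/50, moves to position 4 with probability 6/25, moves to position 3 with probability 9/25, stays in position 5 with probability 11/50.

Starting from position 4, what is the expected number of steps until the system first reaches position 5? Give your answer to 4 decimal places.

Let t(s) be the expected number of steps to first reach position 5 from state s, with t(position 5) = 0. Conditioning on the first step:
t(position 2) = 1 + 0.18·t(position 2) + 0.32·t(position 3) + 0.18·t(position 4)
t(position 3) = 1 + 0.22·t(position 2) + 0.16·t(position 3) + 0.36·t(position 4)
t(position 4) = 1 + 0.26·t(position 2) + 0.18·t(position 3) + 0.32·t(position 4)
Solving: t(position 2) = 3.5150, t(position 3) = 3.7418, t(position 4) = 3.8050.
Expected steps from position 4 to position 5: 3.8050.

3.8050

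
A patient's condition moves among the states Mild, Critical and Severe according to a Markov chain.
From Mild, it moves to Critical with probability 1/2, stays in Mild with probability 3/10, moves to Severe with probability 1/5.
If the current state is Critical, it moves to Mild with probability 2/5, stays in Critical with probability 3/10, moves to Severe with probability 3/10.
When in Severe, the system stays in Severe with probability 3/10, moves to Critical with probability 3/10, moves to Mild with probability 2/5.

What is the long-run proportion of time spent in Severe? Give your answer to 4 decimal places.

Let the stationary distribution be π with π = πP and π_1 + π_2 + π_3 = 1.
π_1 = 0.3·π_1 + 0.4·π_2 + 0.4·π_3
π_2 = 0.5·π_1 + 0.3·π_2 + 0.3·π_3
Solving with the normalization constraint gives π = (0.3636, 0.3727, 0.2636).
So the stationary probability of Severe is 0.2636.

0.2636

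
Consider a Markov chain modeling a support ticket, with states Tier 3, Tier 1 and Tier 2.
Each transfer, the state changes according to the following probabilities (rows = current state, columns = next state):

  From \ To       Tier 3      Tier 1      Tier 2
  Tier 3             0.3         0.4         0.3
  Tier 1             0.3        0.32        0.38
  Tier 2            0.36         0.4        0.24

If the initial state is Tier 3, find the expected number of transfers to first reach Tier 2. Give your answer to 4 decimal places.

3.0337

Let t(s) be the expected number of transfers to first reach Tier 2 from state s, with t(Tier 2) = 0. Conditioning on the first transfer:
t(Tier 3) = 1 + 0.3·t(Tier 3) + 0.4·t(Tier 1)
t(Tier 1) = 1 + 0.3·t(Tier 3) + 0.32·t(Tier 1)
Solving: t(Tier 3) = 3.0337, t(Tier 1) = 2.8090.
Expected transfers from Tier 3 to Tier 2: 3.0337.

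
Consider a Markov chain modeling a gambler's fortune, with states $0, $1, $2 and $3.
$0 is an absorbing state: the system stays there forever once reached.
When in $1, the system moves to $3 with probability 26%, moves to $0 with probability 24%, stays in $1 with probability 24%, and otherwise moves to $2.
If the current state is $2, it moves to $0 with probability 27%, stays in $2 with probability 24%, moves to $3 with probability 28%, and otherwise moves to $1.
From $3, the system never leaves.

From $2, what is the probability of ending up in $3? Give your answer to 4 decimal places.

0.5113

Let h(s) be the probability of absorption at $3 starting from transient state s. Then h($3) = 1 and h($0) = 0. By first-step analysis:
h($1) = 0.24·0 + 0.24·h($1) + 0.26·h($2) + 0.26·1
h($2) = 0.27·0 + 0.21·h($1) + 0.24·h($2) + 0.28·1
Solving: h($1) = 0.5170, h($2) = 0.5113.
Starting from $2, the probability is 0.5113.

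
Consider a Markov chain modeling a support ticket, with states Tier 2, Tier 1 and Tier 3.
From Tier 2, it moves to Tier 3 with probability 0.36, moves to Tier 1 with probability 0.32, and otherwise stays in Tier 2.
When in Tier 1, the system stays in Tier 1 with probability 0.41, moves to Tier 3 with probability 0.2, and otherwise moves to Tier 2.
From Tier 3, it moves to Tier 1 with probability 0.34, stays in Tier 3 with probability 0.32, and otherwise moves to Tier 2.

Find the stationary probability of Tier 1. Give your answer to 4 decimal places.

0.3580

Let the stationary distribution be π with π = πP and π_1 + π_2 + π_3 = 1.
π_1 = 0.32·π_1 + 0.39·π_2 + 0.34·π_3
π_2 = 0.32·π_1 + 0.41·π_2 + 0.34·π_3
Solving with the normalization constraint gives π = (0.3509, 0.3580, 0.2911).
So the stationary probability of Tier 1 is 0.3580.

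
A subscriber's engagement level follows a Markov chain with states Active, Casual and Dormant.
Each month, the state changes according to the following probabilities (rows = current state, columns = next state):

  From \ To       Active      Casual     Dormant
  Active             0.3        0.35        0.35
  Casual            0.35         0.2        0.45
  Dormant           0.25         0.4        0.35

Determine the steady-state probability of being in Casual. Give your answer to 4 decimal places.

Let the stationary distribution be π with π = πP and π_1 + π_2 + π_3 = 1.
π_1 = 0.3·π_1 + 0.35·π_2 + 0.25·π_3
π_2 = 0.35·π_1 + 0.2·π_2 + 0.4·π_3
Solving with the normalization constraint gives π = (0.2969, 0.3210, 0.3821).
So the stationary probability of Casual is 0.3210.

0.3210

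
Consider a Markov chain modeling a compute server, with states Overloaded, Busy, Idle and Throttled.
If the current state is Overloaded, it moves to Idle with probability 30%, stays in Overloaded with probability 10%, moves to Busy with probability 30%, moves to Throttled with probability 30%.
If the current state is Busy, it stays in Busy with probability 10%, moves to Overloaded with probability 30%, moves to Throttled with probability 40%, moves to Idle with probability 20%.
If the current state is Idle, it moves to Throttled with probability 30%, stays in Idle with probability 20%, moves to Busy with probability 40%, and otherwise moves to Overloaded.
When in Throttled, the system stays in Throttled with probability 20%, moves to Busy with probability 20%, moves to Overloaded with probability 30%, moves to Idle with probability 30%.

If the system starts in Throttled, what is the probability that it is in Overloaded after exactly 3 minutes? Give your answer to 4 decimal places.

0.2140

Propagate the distribution vector 3 minutes from Throttled.
After 0 minutes: (0.0000, 0.0000, 0.0000, 1.0000)
After 1 minute: (0.3000, 0.2000, 0.3000, 0.2000)
After 2 minutes: (0.1800, 0.2700, 0.2500, 0.3000)
After 3 minutes: (0.2140, 0.2410, 0.2480, 0.2970)
P(in Overloaded after 3 minutes) = 0.2140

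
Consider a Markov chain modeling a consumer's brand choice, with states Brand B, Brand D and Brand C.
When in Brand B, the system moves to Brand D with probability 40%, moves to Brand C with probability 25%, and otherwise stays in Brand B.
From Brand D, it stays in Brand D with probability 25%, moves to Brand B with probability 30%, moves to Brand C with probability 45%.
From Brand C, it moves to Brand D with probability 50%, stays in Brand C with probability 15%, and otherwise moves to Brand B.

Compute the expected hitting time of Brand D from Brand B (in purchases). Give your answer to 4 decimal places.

2.3656

Let t(s) be the expected number of purchases to first reach Brand D from state s, with t(Brand D) = 0. Conditioning on the first purchase:
t(Brand B) = 1 + 0.35·t(Brand B) + 0.25·t(Brand C)
t(Brand C) = 1 + 0.35·t(Brand B) + 0.15·t(Brand C)
Solving: t(Brand B) = 2.3656, t(Brand C) = 2.1505.
Expected purchases from Brand B to Brand D: 2.3656.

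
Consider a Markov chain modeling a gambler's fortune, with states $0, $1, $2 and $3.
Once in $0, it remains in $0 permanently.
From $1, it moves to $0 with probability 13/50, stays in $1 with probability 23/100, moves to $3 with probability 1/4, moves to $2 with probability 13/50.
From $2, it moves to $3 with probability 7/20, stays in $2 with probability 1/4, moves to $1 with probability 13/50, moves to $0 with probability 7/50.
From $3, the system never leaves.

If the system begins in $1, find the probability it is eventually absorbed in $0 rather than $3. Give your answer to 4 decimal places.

0.4538

Let h(s) be the probability of absorption at $0 starting from transient state s. Then h($0) = 1 and h($3) = 0. By first-step analysis:
h($1) = 0.26·1 + 0.23·h($1) + 0.26·h($2) + 0.25·0
h($2) = 0.14·1 + 0.26·h($1) + 0.25·h($2) + 0.35·0
Solving: h($1) = 0.4538, h($2) = 0.3440.
Starting from $1, the probability is 0.4538.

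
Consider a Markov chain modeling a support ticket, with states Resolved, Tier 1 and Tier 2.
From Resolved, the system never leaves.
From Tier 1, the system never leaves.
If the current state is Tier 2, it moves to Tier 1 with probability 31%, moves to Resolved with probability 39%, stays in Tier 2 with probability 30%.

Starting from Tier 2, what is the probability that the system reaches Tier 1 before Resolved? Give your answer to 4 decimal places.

Let h(s) be the probability of absorption at Tier 1 starting from transient state s. Then h(Tier 1) = 1 and h(Resolved) = 0. By first-step analysis:
h(Tier 2) = 0.39·0 + 0.31·1 + 0.3·h(Tier 2)
Solving: h(Tier 2) = 0.4429.
Starting from Tier 2, the probability is 0.4429.

0.4429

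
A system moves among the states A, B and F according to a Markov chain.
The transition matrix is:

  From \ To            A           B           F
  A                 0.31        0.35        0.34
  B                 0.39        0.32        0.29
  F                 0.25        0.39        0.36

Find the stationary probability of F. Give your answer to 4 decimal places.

0.3289

Let the stationary distribution be π with π = πP and π_1 + π_2 + π_3 = 1.
π_1 = 0.31·π_1 + 0.39·π_2 + 0.25·π_3
π_2 = 0.35·π_1 + 0.32·π_2 + 0.39·π_3
Solving with the normalization constraint gives π = (0.3185, 0.3526, 0.3289).
So the stationary probability of F is 0.3289.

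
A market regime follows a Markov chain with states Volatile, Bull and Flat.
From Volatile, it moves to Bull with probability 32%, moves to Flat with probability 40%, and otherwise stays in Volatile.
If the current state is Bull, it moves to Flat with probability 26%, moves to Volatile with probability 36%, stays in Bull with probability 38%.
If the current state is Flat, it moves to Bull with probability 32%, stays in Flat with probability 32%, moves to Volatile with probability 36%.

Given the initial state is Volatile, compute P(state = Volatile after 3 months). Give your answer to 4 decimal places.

Propagate the distribution vector 3 months from Volatile.
After 0 months: (1.0000, 0.0000, 0.0000)
After 1 month: (0.2800, 0.3200, 0.4000)
After 2 months: (0.3376, 0.3392, 0.3232)
After 3 months: (0.3330, 0.3404, 0.3267)
P(in Volatile after 3 months) = 0.3330

0.3330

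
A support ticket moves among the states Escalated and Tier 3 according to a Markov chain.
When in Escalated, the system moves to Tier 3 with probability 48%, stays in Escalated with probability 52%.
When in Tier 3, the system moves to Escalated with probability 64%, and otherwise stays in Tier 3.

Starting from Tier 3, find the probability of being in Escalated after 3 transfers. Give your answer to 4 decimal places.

0.5724

Propagate the distribution vector 3 transfers from Tier 3.
After 0 transfers: (0.0000, 1.0000)
After 1 transfer: (0.6400, 0.3600)
After 2 transfers: (0.5632, 0.4368)
After 3 transfers: (0.5724, 0.4276)
P(in Escalated after 3 transfers) = 0.5724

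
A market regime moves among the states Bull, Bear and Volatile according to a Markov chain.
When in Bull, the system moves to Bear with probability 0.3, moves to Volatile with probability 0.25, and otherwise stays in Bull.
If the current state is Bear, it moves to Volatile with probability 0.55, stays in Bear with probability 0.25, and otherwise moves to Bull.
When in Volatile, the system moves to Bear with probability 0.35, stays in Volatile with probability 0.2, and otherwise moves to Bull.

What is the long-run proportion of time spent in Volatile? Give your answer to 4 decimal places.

0.3241

Let the stationary distribution be π with π = πP and π_1 + π_2 + π_3 = 1.
π_1 = 0.45·π_1 + 0.2·π_2 + 0.45·π_3
π_2 = 0.3·π_1 + 0.25·π_2 + 0.35·π_3
Solving with the normalization constraint gives π = (0.3747, 0.3011, 0.3241).
So the stationary probability of Volatile is 0.3241.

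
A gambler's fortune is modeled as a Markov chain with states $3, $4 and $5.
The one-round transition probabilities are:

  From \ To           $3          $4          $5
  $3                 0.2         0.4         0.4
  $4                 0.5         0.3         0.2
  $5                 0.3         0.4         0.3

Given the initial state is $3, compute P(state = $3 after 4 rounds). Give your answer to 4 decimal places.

Propagate the distribution vector 4 rounds from $3.
After 0 rounds: (1.0000, 0.0000, 0.0000)
After 1 round: (0.2000, 0.4000, 0.4000)
After 2 rounds: (0.3600, 0.3600, 0.2800)
After 3 rounds: (0.3360, 0.3640, 0.3000)
After 4 rounds: (0.3392, 0.3636, 0.2972)
P(in $3 after 4 rounds) = 0.3392

0.3392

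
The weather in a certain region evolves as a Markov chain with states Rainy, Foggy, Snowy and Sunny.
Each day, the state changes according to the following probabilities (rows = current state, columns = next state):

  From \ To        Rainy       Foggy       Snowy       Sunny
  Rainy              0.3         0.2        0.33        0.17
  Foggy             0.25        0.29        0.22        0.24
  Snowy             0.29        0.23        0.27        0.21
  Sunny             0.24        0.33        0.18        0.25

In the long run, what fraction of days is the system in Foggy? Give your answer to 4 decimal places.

0.2589

Let the stationary distribution be π with π = πP and π_1 + π_2 + π_3 + π_4 = 1.
π_1 = 0.3·π_1 + 0.25·π_2 + 0.29·π_3 + 0.24·π_4
π_2 = 0.2·π_1 + 0.29·π_2 + 0.23·π_3 + 0.33·π_4
π_3 = 0.33·π_1 + 0.22·π_2 + 0.27·π_3 + 0.18·π_4
Solving with the normalization constraint gives π = (0.2716, 0.2589, 0.2540, 0.2155).
So the stationary probability of Foggy is 0.2589.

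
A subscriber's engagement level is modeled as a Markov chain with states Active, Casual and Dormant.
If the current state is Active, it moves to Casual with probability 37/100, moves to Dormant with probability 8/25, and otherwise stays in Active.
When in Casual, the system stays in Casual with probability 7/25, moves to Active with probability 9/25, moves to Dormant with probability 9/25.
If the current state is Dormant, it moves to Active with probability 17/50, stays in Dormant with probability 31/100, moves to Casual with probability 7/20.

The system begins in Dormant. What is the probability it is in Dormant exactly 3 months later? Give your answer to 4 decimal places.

0.3300

Propagate the distribution vector 3 months from Dormant.
After 0 months: (0.0000, 0.0000, 1.0000)
After 1 month: (0.3400, 0.3500, 0.3100)
After 2 months: (0.3368, 0.3323, 0.3309)
After 3 months: (0.3365, 0.3335, 0.3300)
P(in Dormant after 3 months) = 0.3300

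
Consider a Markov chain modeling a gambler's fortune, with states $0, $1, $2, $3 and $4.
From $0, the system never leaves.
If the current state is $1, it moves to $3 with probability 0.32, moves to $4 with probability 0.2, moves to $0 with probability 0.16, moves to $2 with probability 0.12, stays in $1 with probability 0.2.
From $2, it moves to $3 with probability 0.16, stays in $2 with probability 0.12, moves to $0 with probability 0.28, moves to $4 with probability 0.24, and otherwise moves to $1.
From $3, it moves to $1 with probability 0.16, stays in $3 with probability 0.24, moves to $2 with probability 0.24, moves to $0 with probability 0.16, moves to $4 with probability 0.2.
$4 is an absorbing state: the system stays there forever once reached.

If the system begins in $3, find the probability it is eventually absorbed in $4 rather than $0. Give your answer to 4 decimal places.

0.5311

Let h(s) be the probability of absorption at $4 starting from transient state s. Then h($4) = 1 and h($0) = 0. By first-step analysis:
h($1) = 0.16·0 + 0.2·h($1) + 0.12·h($2) + 0.32·h($3) + 0.2·1
h($2) = 0.28·0 + 0.2·h($1) + 0.12·h($2) + 0.16·h($3) + 0.24·1
h($3) = 0.16·0 + 0.16·h($1) + 0.24·h($2) + 0.24·h($3) + 0.2·1
Solving: h($1) = 0.5361, h($2) = 0.4911, h($3) = 0.5311.
Starting from $3, the probability is 0.5311.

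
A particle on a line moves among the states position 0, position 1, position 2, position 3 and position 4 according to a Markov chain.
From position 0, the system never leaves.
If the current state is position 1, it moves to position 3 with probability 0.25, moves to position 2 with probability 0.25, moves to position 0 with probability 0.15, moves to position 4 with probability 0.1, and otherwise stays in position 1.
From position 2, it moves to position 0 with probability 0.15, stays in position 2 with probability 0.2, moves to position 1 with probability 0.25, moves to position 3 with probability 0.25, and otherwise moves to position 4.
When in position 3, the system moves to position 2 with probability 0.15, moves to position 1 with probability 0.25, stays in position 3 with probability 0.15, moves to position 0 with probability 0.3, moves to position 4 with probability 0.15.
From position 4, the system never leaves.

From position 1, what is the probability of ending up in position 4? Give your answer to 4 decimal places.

0.3989

Let h(s) be the probability of absorption at position 4 starting from transient state s. Then h(position 4) = 1 and h(position 0) = 0. By first-step analysis:
h(position 1) = 0.15·0 + 0.25·h(position 1) + 0.25·h(position 2) + 0.25·h(position 3) + 0.1·1
h(position 2) = 0.15·0 + 0.25·h(position 1) + 0.2·h(position 2) + 0.25·h(position 3) + 0.15·1
h(position 3) = 0.3·0 + 0.25·h(position 1) + 0.15·h(position 2) + 0.15·h(position 3) + 0.15·1
Solving: h(position 1) = 0.3989, h(position 2) = 0.4276, h(position 3) = 0.3693.
Starting from position 1, the probability is 0.3989.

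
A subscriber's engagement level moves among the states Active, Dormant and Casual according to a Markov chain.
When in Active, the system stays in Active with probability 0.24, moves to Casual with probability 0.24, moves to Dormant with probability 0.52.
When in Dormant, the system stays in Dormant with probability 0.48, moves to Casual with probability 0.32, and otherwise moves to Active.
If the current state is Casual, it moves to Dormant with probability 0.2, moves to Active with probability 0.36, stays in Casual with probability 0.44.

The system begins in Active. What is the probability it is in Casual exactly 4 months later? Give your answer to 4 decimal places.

0.3398

Propagate the distribution vector 4 months from Active.
After 0 months: (1.0000, 0.0000, 0.0000)
After 1 month: (0.2400, 0.5200, 0.2400)
After 2 months: (0.2480, 0.4224, 0.3296)
After 3 months: (0.2627, 0.3976, 0.3397)
After 4 months: (0.2649, 0.3954, 0.3398)
P(in Casual after 4 months) = 0.3398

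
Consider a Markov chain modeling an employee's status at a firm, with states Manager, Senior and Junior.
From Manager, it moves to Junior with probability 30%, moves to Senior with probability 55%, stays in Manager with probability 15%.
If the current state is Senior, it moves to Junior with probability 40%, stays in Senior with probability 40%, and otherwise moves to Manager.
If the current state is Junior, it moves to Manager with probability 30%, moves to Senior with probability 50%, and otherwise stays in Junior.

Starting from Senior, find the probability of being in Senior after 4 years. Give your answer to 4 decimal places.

Propagate the distribution vector 4 years from Senior.
After 0 years: (0.0000, 1.0000, 0.0000)
After 1 year: (0.2000, 0.4000, 0.4000)
After 2 years: (0.2300, 0.4700, 0.3000)
After 3 years: (0.2185, 0.4645, 0.3170)
After 4 years: (0.2208, 0.4645, 0.3148)
P(in Senior after 4 years) = 0.4645

0.4645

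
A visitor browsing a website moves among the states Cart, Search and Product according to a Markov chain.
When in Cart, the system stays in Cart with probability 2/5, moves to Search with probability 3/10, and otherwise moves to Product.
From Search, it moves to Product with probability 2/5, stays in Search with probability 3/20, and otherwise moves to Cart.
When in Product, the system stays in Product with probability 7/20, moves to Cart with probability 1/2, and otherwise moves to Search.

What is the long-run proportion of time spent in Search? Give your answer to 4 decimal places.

Let the stationary distribution be π with π = πP and π_1 + π_2 + π_3 = 1.
π_1 = 0.4·π_1 + 0.45·π_2 + 0.5·π_3
π_2 = 0.3·π_1 + 0.15·π_2 + 0.15·π_3
Solving with the normalization constraint gives π = (0.4447, 0.2167, 0.3386).
So the stationary probability of Search is 0.2167.

0.2167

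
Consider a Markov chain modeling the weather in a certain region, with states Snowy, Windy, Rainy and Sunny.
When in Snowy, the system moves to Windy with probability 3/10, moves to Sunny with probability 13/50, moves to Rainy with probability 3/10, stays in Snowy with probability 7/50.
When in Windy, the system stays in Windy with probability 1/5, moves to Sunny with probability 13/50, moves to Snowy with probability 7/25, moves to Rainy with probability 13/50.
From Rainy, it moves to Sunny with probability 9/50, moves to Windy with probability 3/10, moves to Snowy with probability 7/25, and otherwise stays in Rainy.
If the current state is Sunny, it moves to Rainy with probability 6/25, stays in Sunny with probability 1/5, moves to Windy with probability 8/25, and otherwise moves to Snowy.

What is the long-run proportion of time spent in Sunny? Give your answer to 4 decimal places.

0.2257

Let the stationary distribution be π with π = πP and π_1 + π_2 + π_3 + π_4 = 1.
π_1 = 0.14·π_1 + 0.28·π_2 + 0.28·π_3 + 0.24·π_4
π_2 = 0.3·π_1 + 0.2·π_2 + 0.3·π_3 + 0.32·π_4
π_3 = 0.3·π_1 + 0.26·π_2 + 0.24·π_3 + 0.24·π_4
Solving with the normalization constraint gives π = (0.2377, 0.2768, 0.2598, 0.2257).
So the stationary probability of Sunny is 0.2257.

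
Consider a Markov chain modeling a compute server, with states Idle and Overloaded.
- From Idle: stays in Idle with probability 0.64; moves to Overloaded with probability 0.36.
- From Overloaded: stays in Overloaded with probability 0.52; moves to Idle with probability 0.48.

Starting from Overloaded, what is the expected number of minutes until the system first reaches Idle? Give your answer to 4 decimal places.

2.0833

Let t(s) be the expected number of minutes to first reach Idle from state s, with t(Idle) = 0. Conditioning on the first minute:
t(Overloaded) = 1 + 0.52·t(Overloaded)
Solving: t(Overloaded) = 2.0833.
Expected minutes from Overloaded to Idle: 2.0833.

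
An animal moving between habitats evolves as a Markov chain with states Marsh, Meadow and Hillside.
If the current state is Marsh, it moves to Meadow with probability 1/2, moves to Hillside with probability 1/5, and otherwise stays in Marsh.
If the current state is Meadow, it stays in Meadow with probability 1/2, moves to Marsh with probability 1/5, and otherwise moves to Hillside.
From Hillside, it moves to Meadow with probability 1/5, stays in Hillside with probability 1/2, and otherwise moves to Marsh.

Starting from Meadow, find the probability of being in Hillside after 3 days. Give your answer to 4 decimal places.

0.3430

Propagate the distribution vector 3 days from Meadow.
After 0 days: (0.0000, 1.0000, 0.0000)
After 1 day: (0.2000, 0.5000, 0.3000)
After 2 days: (0.2500, 0.4100, 0.3400)
After 3 days: (0.2590, 0.3980, 0.3430)
P(in Hillside after 3 days) = 0.3430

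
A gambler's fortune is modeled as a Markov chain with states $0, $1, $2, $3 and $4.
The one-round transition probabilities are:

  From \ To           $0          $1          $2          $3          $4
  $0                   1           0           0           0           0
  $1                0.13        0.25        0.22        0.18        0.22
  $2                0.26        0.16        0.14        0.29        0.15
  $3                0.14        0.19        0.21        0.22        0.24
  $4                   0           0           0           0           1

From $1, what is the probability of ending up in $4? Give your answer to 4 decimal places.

0.5702

Let h(s) be the probability of absorption at $4 starting from transient state s. Then h($4) = 1 and h($0) = 0. By first-step analysis:
h($1) = 0.13·0 + 0.25·h($1) + 0.22·h($2) + 0.18·h($3) + 0.22·1
h($2) = 0.26·0 + 0.16·h($1) + 0.14·h($2) + 0.29·h($3) + 0.15·1
h($3) = 0.14·0 + 0.19·h($1) + 0.21·h($2) + 0.22·h($3) + 0.24·1
Solving: h($1) = 0.5702, h($2) = 0.4742, h($3) = 0.5743.
Starting from $1, the probability is 0.5702.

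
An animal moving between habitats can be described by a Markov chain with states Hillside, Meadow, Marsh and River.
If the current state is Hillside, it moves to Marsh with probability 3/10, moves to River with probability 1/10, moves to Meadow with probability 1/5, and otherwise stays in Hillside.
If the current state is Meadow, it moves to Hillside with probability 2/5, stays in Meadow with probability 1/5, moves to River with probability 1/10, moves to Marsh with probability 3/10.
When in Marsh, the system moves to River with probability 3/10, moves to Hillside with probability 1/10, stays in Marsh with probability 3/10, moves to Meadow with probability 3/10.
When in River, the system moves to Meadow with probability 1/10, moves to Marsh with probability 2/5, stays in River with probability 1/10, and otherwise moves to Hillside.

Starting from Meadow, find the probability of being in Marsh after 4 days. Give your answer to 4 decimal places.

0.3162

Propagate the distribution vector 4 days from Meadow.
After 0 days: (0.0000, 1.0000, 0.0000, 0.0000)
After 1 day: (0.4000, 0.2000, 0.3000, 0.1000)
After 2 days: (0.3100, 0.2200, 0.3100, 0.1600)
After 3 days: (0.3070, 0.2150, 0.3160, 0.1620)
After 4 days: (0.3052, 0.2154, 0.3162, 0.1632)
P(in Marsh after 4 days) = 0.3162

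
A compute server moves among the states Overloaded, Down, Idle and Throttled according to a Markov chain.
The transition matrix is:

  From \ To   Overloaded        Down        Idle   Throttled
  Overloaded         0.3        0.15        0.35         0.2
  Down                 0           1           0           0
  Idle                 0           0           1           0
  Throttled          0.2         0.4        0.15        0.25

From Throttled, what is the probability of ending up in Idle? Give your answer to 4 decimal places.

0.3608

Let h(s) be the probability of absorption at Idle starting from transient state s. Then h(Idle) = 1 and h(Down) = 0. By first-step analysis:
h(Overloaded) = 0.3·h(Overloaded) + 0.15·0 + 0.35·1 + 0.2·h(Throttled)
h(Throttled) = 0.2·h(Overloaded) + 0.4·0 + 0.15·1 + 0.25·h(Throttled)
Solving: h(Overloaded) = 0.6031, h(Throttled) = 0.3608.
Starting from Throttled, the probability is 0.3608.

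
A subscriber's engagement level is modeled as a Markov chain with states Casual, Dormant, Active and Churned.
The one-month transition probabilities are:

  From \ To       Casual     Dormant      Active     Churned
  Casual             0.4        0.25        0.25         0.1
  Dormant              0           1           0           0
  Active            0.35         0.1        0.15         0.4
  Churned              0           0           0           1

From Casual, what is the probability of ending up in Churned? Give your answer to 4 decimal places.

0.4379

Let h(s) be the probability of absorption at Churned starting from transient state s. Then h(Churned) = 1 and h(Dormant) = 0. By first-step analysis:
h(Casual) = 0.4·h(Casual) + 0.25·0 + 0.25·h(Active) + 0.1·1
h(Active) = 0.35·h(Casual) + 0.1·0 + 0.15·h(Active) + 0.4·1
Solving: h(Casual) = 0.4379, h(Active) = 0.6509.
Starting from Casual, the probability is 0.4379.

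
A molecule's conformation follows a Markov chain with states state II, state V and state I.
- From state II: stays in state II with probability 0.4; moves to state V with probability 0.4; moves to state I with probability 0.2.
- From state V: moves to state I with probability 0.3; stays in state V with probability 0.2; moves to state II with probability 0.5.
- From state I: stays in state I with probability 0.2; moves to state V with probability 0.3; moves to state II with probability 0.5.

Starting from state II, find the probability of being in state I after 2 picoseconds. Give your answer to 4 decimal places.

0.2400

Sum over the intermediate state after 1 picosecond:
P = P(state II→state II)·P(state II→state I) + P(state II→state V)·P(state V→state I) + P(state II→state I)·P(state I→state I)
  = 0.4×0.2 + 0.4×0.3 + 0.2×0.2
  = 0.0800 + 0.1200 + 0.0400 = 0.2400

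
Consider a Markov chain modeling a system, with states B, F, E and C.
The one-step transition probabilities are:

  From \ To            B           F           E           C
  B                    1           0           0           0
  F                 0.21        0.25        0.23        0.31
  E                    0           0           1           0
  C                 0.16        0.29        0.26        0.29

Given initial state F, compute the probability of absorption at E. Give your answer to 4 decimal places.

0.5511

Let h(s) be the probability of absorption at E starting from transient state s. Then h(E) = 1 and h(B) = 0. By first-step analysis:
h(F) = 0.21·0 + 0.25·h(F) + 0.23·1 + 0.31·h(C)
h(C) = 0.16·0 + 0.29·h(F) + 0.26·1 + 0.29·h(C)
Solving: h(F) = 0.5511, h(C) = 0.5913.
Starting from F, the probability is 0.5511.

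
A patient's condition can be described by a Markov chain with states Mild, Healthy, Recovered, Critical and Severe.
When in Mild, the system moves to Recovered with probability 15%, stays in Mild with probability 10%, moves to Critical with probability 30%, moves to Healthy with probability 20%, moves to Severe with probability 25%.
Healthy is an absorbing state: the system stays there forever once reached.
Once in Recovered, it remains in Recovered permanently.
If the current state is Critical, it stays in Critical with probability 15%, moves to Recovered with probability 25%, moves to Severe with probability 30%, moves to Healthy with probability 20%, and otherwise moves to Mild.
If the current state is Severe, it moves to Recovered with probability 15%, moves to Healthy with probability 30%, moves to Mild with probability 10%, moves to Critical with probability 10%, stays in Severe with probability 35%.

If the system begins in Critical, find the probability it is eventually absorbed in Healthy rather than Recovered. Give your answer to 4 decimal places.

Let h(s) be the probability of absorption at Healthy starting from transient state s. Then h(Healthy) = 1 and h(Recovered) = 0. By first-step analysis:
h(Mild) = 0.1·h(Mild) + 0.2·1 + 0.15·0 + 0.3·h(Critical) + 0.25·h(Severe)
h(Critical) = 0.1·h(Mild) + 0.2·1 + 0.25·0 + 0.15·h(Critical) + 0.3·h(Severe)
h(Severe) = 0.1·h(Mild) + 0.3·1 + 0.15·0 + 0.1·h(Critical) + 0.35·h(Severe)
Solving: h(Mild) = 0.5724, h(Critical) = 0.5251, h(Severe) = 0.6304.
Starting from Critical, the probability is 0.5251.

0.5251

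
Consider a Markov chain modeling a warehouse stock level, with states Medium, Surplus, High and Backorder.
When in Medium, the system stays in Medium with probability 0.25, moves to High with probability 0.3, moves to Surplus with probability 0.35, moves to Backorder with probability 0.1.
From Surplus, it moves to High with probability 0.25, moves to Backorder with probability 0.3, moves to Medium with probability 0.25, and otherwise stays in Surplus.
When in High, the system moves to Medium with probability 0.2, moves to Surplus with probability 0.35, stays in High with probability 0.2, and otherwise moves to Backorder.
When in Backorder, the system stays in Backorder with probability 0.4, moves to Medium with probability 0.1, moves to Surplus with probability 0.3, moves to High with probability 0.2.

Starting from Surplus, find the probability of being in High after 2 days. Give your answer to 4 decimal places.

Propagate the distribution vector 2 days from Surplus.
After 0 days: (0.0000, 1.0000, 0.0000, 0.0000)
After 1 day: (0.2500, 0.2000, 0.2500, 0.3000)
After 2 days: (0.1925, 0.3050, 0.2350, 0.2675)
P(in High after 2 days) = 0.2350

0.2350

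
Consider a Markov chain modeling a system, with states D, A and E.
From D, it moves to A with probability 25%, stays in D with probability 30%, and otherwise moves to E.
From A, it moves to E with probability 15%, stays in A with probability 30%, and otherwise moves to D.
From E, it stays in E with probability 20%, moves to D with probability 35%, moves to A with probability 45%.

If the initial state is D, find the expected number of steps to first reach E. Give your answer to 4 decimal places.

Let t(s) be the expected number of steps to first reach E from state s, with t(E) = 0. Conditioning on the first step:
t(D) = 1 + 0.3·t(D) + 0.25·t(A)
t(A) = 1 + 0.55·t(D) + 0.3·t(A)
Solving: t(D) = 2.6950, t(A) = 3.5461.
Expected steps from D to E: 2.6950.

2.6950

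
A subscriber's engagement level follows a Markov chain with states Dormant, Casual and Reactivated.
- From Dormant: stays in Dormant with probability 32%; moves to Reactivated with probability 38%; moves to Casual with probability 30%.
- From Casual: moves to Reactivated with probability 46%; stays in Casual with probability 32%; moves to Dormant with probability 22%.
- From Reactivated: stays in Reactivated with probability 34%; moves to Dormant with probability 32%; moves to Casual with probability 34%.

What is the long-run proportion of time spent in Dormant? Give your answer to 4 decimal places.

Let the stationary distribution be π with π = πP and π_1 + π_2 + π_3 = 1.
π_1 = 0.32·π_1 + 0.22·π_2 + 0.32·π_3
π_2 = 0.3·π_1 + 0.32·π_2 + 0.34·π_3
Solving with the normalization constraint gives π = (0.2878, 0.3220, 0.3902).
So the stationary probability of Dormant is 0.2878.

0.2878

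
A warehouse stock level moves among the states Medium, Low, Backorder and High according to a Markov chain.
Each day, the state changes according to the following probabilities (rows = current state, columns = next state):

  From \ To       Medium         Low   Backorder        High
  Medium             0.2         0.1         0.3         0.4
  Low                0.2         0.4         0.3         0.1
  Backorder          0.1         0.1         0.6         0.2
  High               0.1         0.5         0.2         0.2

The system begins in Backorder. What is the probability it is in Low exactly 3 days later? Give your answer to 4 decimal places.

Propagate the distribution vector 3 days from Backorder.
After 0 days: (0.0000, 0.0000, 1.0000, 0.0000)
After 1 day: (0.1000, 0.1000, 0.6000, 0.2000)
After 2 days: (0.1200, 0.2100, 0.4600, 0.2100)
After 3 days: (0.1330, 0.2470, 0.4170, 0.2030)
P(in Low after 3 days) = 0.2470

0.2470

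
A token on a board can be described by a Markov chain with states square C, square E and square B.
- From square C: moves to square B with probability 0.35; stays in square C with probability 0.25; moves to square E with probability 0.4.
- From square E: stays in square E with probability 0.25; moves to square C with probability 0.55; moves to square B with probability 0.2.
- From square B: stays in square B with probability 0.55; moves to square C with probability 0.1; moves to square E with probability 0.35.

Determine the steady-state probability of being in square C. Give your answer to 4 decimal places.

Let the stationary distribution be π with π = πP and π_1 + π_2 + π_3 = 1.
π_1 = 0.25·π_1 + 0.55·π_2 + 0.1·π_3
π_2 = 0.4·π_1 + 0.25·π_2 + 0.35·π_3
Solving with the normalization constraint gives π = (0.2932, 0.3315, 0.3753).
So the stationary probability of square C is 0.2932.

0.2932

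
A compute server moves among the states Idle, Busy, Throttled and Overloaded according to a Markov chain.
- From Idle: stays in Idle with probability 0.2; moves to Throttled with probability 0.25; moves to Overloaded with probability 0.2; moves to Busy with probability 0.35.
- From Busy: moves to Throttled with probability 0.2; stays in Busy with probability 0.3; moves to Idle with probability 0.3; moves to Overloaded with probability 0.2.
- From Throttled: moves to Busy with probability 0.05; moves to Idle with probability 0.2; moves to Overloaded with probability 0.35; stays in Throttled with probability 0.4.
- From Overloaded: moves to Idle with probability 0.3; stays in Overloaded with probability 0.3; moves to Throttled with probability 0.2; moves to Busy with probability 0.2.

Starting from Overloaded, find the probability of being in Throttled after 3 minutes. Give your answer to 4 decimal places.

0.2635

Propagate the distribution vector 3 minutes from Overloaded.
After 0 minutes: (0.0000, 0.0000, 0.0000, 1.0000)
After 1 minute: (0.3000, 0.2000, 0.2000, 0.3000)
After 2 minutes: (0.2500, 0.2350, 0.2550, 0.2600)
After 3 minutes: (0.2495, 0.2228, 0.2635, 0.2643)
P(in Throttled after 3 minutes) = 0.2635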